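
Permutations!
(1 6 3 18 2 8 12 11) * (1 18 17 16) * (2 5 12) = (1 6 3 17 16)(2 8)(5 12 11 18) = [0, 6, 8, 17, 4, 12, 3, 7, 2, 9, 10, 18, 11, 13, 14, 15, 1, 16, 5]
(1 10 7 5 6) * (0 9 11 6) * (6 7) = (0 9 11 7 5)(1 10 6) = [9, 10, 2, 3, 4, 0, 1, 5, 8, 11, 6, 7]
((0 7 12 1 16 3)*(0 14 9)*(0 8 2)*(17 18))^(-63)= (0 9 16 7 8 3 12 2 14 1)(17 18)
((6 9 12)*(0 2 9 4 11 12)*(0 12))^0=((0 2 9 12 6 4 11))^0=(12)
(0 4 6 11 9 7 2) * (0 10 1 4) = (1 4 6 11 9 7 2 10) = [0, 4, 10, 3, 6, 5, 11, 2, 8, 7, 1, 9]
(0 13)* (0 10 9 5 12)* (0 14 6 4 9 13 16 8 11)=[16, 1, 2, 3, 9, 12, 4, 7, 11, 5, 13, 0, 14, 10, 6, 15, 8]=(0 16 8 11)(4 9 5 12 14 6)(10 13)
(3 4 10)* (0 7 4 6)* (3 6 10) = (0 7 4 3 10 6) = [7, 1, 2, 10, 3, 5, 0, 4, 8, 9, 6]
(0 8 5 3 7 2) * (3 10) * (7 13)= [8, 1, 0, 13, 4, 10, 6, 2, 5, 9, 3, 11, 12, 7]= (0 8 5 10 3 13 7 2)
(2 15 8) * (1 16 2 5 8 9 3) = (1 16 2 15 9 3)(5 8) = [0, 16, 15, 1, 4, 8, 6, 7, 5, 3, 10, 11, 12, 13, 14, 9, 2]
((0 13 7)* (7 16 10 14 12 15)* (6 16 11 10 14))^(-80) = ((0 13 11 10 6 16 14 12 15 7))^(-80) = (16)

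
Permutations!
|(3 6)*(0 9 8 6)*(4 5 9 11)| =8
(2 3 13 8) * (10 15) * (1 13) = [0, 13, 3, 1, 4, 5, 6, 7, 2, 9, 15, 11, 12, 8, 14, 10] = (1 13 8 2 3)(10 15)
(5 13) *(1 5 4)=(1 5 13 4)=[0, 5, 2, 3, 1, 13, 6, 7, 8, 9, 10, 11, 12, 4]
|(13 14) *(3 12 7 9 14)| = 6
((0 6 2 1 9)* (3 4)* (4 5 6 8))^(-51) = (0 3 2)(1 8 5)(4 6 9) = ((0 8 4 3 5 6 2 1 9))^(-51)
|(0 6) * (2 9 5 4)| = 4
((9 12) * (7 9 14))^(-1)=(7 14 12 9)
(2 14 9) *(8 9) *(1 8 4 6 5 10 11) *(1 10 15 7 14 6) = [0, 8, 6, 3, 1, 15, 5, 14, 9, 2, 11, 10, 12, 13, 4, 7] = (1 8 9 2 6 5 15 7 14 4)(10 11)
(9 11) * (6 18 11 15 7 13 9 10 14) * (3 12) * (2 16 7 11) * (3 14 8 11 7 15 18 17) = (2 16 15 7 13 9 18)(3 12 14 6 17)(8 11 10) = [0, 1, 16, 12, 4, 5, 17, 13, 11, 18, 8, 10, 14, 9, 6, 7, 15, 3, 2]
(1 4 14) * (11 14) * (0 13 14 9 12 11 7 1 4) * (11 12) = (0 13 14 4 7 1)(9 11) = [13, 0, 2, 3, 7, 5, 6, 1, 8, 11, 10, 9, 12, 14, 4]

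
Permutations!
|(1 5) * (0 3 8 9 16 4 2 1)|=9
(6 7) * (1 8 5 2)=[0, 8, 1, 3, 4, 2, 7, 6, 5]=(1 8 5 2)(6 7)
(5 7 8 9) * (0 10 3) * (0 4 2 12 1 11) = (0 10 3 4 2 12 1 11)(5 7 8 9) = [10, 11, 12, 4, 2, 7, 6, 8, 9, 5, 3, 0, 1]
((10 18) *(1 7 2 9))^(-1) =((1 7 2 9)(10 18))^(-1) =(1 9 2 7)(10 18)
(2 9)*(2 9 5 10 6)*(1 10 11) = (1 10 6 2 5 11) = [0, 10, 5, 3, 4, 11, 2, 7, 8, 9, 6, 1]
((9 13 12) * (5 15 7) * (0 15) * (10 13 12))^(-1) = (0 5 7 15)(9 12)(10 13)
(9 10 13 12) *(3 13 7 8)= (3 13 12 9 10 7 8)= [0, 1, 2, 13, 4, 5, 6, 8, 3, 10, 7, 11, 9, 12]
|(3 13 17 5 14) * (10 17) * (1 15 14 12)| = 9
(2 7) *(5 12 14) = (2 7)(5 12 14) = [0, 1, 7, 3, 4, 12, 6, 2, 8, 9, 10, 11, 14, 13, 5]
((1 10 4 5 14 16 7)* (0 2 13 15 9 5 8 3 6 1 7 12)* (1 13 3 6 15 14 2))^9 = ((0 1 10 4 8 6 13 14 16 12)(2 3 15 9 5))^9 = (0 12 16 14 13 6 8 4 10 1)(2 5 9 15 3)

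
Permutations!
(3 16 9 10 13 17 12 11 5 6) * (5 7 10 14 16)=(3 5 6)(7 10 13 17 12 11)(9 14 16)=[0, 1, 2, 5, 4, 6, 3, 10, 8, 14, 13, 7, 11, 17, 16, 15, 9, 12]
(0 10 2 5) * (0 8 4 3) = [10, 1, 5, 0, 3, 8, 6, 7, 4, 9, 2] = (0 10 2 5 8 4 3)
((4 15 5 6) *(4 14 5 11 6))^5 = (4 5 14 6 11 15)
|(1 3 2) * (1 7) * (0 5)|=|(0 5)(1 3 2 7)|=4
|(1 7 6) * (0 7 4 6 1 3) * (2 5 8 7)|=9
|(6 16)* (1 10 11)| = |(1 10 11)(6 16)| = 6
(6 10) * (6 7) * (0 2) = (0 2)(6 10 7) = [2, 1, 0, 3, 4, 5, 10, 6, 8, 9, 7]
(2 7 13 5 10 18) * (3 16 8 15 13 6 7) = (2 3 16 8 15 13 5 10 18)(6 7) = [0, 1, 3, 16, 4, 10, 7, 6, 15, 9, 18, 11, 12, 5, 14, 13, 8, 17, 2]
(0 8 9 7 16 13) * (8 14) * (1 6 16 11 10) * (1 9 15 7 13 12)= (0 14 8 15 7 11 10 9 13)(1 6 16 12)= [14, 6, 2, 3, 4, 5, 16, 11, 15, 13, 9, 10, 1, 0, 8, 7, 12]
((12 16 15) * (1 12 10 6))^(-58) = (1 16 10)(6 12 15)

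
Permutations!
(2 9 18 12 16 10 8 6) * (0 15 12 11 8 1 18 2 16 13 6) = (0 15 12 13 6 16 10 1 18 11 8)(2 9) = [15, 18, 9, 3, 4, 5, 16, 7, 0, 2, 1, 8, 13, 6, 14, 12, 10, 17, 11]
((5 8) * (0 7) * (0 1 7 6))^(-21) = (0 6)(1 7)(5 8)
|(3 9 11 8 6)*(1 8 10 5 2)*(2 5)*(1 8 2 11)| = 6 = |(1 2 8 6 3 9)(10 11)|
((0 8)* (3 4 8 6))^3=((0 6 3 4 8))^3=(0 4 6 8 3)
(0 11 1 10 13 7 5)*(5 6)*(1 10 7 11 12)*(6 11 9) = (0 12 1 7 11 10 13 9 6 5) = [12, 7, 2, 3, 4, 0, 5, 11, 8, 6, 13, 10, 1, 9]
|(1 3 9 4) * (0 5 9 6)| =7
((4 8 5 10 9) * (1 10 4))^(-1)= (1 9 10)(4 5 8)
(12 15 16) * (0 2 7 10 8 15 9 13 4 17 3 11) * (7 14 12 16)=(0 2 14 12 9 13 4 17 3 11)(7 10 8 15)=[2, 1, 14, 11, 17, 5, 6, 10, 15, 13, 8, 0, 9, 4, 12, 7, 16, 3]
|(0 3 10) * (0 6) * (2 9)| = 4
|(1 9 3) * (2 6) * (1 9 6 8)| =|(1 6 2 8)(3 9)| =4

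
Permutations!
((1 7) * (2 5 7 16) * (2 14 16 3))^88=(16)(1 5 3 7 2)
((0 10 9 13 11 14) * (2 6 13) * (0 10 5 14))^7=((0 5 14 10 9 2 6 13 11))^7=(0 13 2 10 5 11 6 9 14)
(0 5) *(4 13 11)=[5, 1, 2, 3, 13, 0, 6, 7, 8, 9, 10, 4, 12, 11]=(0 5)(4 13 11)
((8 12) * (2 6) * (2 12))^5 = ((2 6 12 8))^5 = (2 6 12 8)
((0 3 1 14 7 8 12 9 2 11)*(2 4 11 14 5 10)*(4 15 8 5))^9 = (0 11 4 1 3)(2 10 5 7 14)(8 12 9 15)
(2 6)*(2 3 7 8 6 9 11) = (2 9 11)(3 7 8 6) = [0, 1, 9, 7, 4, 5, 3, 8, 6, 11, 10, 2]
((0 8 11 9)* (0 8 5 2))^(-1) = ((0 5 2)(8 11 9))^(-1) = (0 2 5)(8 9 11)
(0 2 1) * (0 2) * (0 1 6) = (0 1 2 6) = [1, 2, 6, 3, 4, 5, 0]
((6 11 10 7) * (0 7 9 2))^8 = (0 7 6 11 10 9 2)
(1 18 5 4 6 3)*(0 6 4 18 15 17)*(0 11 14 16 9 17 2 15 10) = (0 6 3 1 10)(2 15)(5 18)(9 17 11 14 16) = [6, 10, 15, 1, 4, 18, 3, 7, 8, 17, 0, 14, 12, 13, 16, 2, 9, 11, 5]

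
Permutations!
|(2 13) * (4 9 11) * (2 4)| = |(2 13 4 9 11)| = 5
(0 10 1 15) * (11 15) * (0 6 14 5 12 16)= (0 10 1 11 15 6 14 5 12 16)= [10, 11, 2, 3, 4, 12, 14, 7, 8, 9, 1, 15, 16, 13, 5, 6, 0]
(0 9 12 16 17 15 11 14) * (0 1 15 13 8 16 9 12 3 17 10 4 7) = [12, 15, 2, 17, 7, 5, 6, 0, 16, 3, 4, 14, 9, 8, 1, 11, 10, 13] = (0 12 9 3 17 13 8 16 10 4 7)(1 15 11 14)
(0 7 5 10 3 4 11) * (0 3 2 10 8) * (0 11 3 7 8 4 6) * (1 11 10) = [8, 11, 1, 6, 3, 4, 0, 5, 10, 9, 2, 7] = (0 8 10 2 1 11 7 5 4 3 6)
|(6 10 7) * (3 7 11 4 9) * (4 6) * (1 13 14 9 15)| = |(1 13 14 9 3 7 4 15)(6 10 11)| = 24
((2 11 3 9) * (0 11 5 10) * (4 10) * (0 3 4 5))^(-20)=(0 11 4 10 3 9 2)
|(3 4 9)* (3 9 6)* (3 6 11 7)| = |(3 4 11 7)| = 4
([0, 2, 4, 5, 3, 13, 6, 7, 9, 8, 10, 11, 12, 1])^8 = [0, 4, 3, 13, 5, 1, 6, 7, 8, 9, 10, 11, 12, 2]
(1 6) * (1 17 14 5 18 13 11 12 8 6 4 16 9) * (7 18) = (1 4 16 9)(5 7 18 13 11 12 8 6 17 14) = [0, 4, 2, 3, 16, 7, 17, 18, 6, 1, 10, 12, 8, 11, 5, 15, 9, 14, 13]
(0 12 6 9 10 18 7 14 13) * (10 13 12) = [10, 1, 2, 3, 4, 5, 9, 14, 8, 13, 18, 11, 6, 0, 12, 15, 16, 17, 7] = (0 10 18 7 14 12 6 9 13)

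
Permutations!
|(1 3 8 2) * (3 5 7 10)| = |(1 5 7 10 3 8 2)| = 7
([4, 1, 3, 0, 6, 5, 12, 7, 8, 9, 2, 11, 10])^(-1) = [3, 1, 10, 2, 0, 5, 4, 7, 8, 9, 12, 11, 6]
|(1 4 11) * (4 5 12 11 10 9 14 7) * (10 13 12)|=|(1 5 10 9 14 7 4 13 12 11)|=10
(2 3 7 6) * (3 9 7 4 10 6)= (2 9 7 3 4 10 6)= [0, 1, 9, 4, 10, 5, 2, 3, 8, 7, 6]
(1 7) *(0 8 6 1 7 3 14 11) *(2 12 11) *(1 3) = (0 8 6 3 14 2 12 11) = [8, 1, 12, 14, 4, 5, 3, 7, 6, 9, 10, 0, 11, 13, 2]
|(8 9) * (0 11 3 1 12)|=10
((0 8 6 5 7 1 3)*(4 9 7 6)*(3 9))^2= (0 4)(1 7 9)(3 8)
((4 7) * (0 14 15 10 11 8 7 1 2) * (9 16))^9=(0 2 1 4 7 8 11 10 15 14)(9 16)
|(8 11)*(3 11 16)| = |(3 11 8 16)| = 4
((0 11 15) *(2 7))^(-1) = (0 15 11)(2 7)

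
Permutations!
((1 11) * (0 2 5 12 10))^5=((0 2 5 12 10)(1 11))^5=(12)(1 11)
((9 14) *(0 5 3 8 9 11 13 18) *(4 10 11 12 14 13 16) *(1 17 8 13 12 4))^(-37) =((0 5 3 13 18)(1 17 8 9 12 14 4 10 11 16))^(-37) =(0 13 5 18 3)(1 9 4 16 8 14 11 17 12 10)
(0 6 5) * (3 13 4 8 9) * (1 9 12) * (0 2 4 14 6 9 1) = (0 9 3 13 14 6 5 2 4 8 12) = [9, 1, 4, 13, 8, 2, 5, 7, 12, 3, 10, 11, 0, 14, 6]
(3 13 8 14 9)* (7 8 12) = (3 13 12 7 8 14 9) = [0, 1, 2, 13, 4, 5, 6, 8, 14, 3, 10, 11, 7, 12, 9]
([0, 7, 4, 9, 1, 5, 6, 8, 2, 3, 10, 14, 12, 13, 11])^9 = (1 4 2 8 7)(3 9)(11 14)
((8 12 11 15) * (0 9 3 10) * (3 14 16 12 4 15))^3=(0 16 3 9 12 10 14 11)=((0 9 14 16 12 11 3 10)(4 15 8))^3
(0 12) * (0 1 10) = [12, 10, 2, 3, 4, 5, 6, 7, 8, 9, 0, 11, 1] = (0 12 1 10)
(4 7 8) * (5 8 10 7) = [0, 1, 2, 3, 5, 8, 6, 10, 4, 9, 7] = (4 5 8)(7 10)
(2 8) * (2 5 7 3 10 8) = (3 10 8 5 7) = [0, 1, 2, 10, 4, 7, 6, 3, 5, 9, 8]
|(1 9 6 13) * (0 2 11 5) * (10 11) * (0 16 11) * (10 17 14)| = |(0 2 17 14 10)(1 9 6 13)(5 16 11)| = 60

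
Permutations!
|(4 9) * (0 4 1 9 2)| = |(0 4 2)(1 9)| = 6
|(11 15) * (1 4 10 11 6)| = 6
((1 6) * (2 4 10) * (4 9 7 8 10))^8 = ((1 6)(2 9 7 8 10))^8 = (2 8 9 10 7)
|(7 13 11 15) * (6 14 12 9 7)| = 8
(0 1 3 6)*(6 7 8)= (0 1 3 7 8 6)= [1, 3, 2, 7, 4, 5, 0, 8, 6]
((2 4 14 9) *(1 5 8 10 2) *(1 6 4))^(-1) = ((1 5 8 10 2)(4 14 9 6))^(-1) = (1 2 10 8 5)(4 6 9 14)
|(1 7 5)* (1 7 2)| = 2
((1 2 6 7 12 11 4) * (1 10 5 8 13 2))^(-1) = ((2 6 7 12 11 4 10 5 8 13))^(-1) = (2 13 8 5 10 4 11 12 7 6)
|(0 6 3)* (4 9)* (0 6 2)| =|(0 2)(3 6)(4 9)| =2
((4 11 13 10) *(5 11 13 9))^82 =(4 13 10)(5 11 9)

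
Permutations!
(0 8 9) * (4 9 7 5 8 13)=[13, 1, 2, 3, 9, 8, 6, 5, 7, 0, 10, 11, 12, 4]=(0 13 4 9)(5 8 7)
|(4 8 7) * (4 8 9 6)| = |(4 9 6)(7 8)| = 6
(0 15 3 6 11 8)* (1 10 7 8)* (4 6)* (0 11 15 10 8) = (0 10 7)(1 8 11)(3 4 6 15) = [10, 8, 2, 4, 6, 5, 15, 0, 11, 9, 7, 1, 12, 13, 14, 3]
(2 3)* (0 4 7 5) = (0 4 7 5)(2 3) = [4, 1, 3, 2, 7, 0, 6, 5]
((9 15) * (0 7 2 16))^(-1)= (0 16 2 7)(9 15)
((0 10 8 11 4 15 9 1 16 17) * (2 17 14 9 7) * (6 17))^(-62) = (0 6 7 4 8)(1 14)(2 15 11 10 17)(9 16)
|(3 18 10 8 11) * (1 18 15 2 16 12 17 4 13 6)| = 14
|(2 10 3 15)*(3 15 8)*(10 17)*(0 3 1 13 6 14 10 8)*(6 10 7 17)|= |(0 3)(1 13 10 15 2 6 14 7 17 8)|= 10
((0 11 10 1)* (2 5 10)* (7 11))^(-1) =((0 7 11 2 5 10 1))^(-1) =(0 1 10 5 2 11 7)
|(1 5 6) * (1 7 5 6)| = |(1 6 7 5)| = 4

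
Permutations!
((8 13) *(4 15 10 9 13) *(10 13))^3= (4 8 13 15)(9 10)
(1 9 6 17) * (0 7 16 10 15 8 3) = (0 7 16 10 15 8 3)(1 9 6 17) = [7, 9, 2, 0, 4, 5, 17, 16, 3, 6, 15, 11, 12, 13, 14, 8, 10, 1]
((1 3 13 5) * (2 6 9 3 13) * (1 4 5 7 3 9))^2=(1 7 2)(3 6 13)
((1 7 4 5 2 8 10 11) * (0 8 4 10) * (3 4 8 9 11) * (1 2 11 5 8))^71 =(0 1 8 2 4 11 3 5 10 9 7)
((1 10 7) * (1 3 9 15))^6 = ((1 10 7 3 9 15))^6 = (15)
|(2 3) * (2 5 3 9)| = 2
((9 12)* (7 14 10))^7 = (7 14 10)(9 12)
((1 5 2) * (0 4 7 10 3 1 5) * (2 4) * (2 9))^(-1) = ((0 9 2 5 4 7 10 3 1))^(-1) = (0 1 3 10 7 4 5 2 9)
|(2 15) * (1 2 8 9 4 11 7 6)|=|(1 2 15 8 9 4 11 7 6)|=9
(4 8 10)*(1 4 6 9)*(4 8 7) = [0, 8, 2, 3, 7, 5, 9, 4, 10, 1, 6] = (1 8 10 6 9)(4 7)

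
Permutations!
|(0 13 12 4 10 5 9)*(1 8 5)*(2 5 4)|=12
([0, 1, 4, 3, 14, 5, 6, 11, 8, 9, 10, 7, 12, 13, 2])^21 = [0, 1, 2, 3, 4, 5, 6, 11, 8, 9, 10, 7, 12, 13, 14]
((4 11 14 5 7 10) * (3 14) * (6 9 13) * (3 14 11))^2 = ((3 11 14 5 7 10 4)(6 9 13))^2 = (3 14 7 4 11 5 10)(6 13 9)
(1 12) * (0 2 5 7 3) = (0 2 5 7 3)(1 12) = [2, 12, 5, 0, 4, 7, 6, 3, 8, 9, 10, 11, 1]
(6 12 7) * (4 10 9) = (4 10 9)(6 12 7) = [0, 1, 2, 3, 10, 5, 12, 6, 8, 4, 9, 11, 7]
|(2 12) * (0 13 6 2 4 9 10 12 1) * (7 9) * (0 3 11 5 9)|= 13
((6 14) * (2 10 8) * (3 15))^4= (15)(2 10 8)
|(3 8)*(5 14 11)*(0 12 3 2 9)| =6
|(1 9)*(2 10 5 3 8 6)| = 6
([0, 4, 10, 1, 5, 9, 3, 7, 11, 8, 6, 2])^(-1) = (1 3 6 10 2 11 8 9 5 4)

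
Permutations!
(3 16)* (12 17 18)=(3 16)(12 17 18)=[0, 1, 2, 16, 4, 5, 6, 7, 8, 9, 10, 11, 17, 13, 14, 15, 3, 18, 12]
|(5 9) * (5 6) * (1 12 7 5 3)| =|(1 12 7 5 9 6 3)| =7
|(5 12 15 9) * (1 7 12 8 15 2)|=4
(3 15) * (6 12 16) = [0, 1, 2, 15, 4, 5, 12, 7, 8, 9, 10, 11, 16, 13, 14, 3, 6] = (3 15)(6 12 16)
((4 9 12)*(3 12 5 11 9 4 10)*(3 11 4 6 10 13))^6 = (13)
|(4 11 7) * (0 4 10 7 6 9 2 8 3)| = |(0 4 11 6 9 2 8 3)(7 10)| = 8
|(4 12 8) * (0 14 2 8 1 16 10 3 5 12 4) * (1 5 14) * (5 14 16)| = 21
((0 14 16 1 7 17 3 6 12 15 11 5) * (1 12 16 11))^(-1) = (0 5 11 14)(1 15 12 16 6 3 17 7)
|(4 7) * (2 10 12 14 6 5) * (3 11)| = 6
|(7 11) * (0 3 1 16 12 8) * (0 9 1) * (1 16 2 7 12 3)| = 10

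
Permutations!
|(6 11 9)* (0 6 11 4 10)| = |(0 6 4 10)(9 11)| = 4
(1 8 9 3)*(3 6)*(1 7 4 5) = (1 8 9 6 3 7 4 5) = [0, 8, 2, 7, 5, 1, 3, 4, 9, 6]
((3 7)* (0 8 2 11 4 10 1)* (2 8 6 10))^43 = (0 1 10 6)(2 11 4)(3 7)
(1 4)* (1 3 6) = [0, 4, 2, 6, 3, 5, 1] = (1 4 3 6)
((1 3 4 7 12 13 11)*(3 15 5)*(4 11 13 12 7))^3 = (1 3 15 11 5)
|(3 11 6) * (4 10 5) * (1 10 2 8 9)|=21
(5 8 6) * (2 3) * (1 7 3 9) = (1 7 3 2 9)(5 8 6) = [0, 7, 9, 2, 4, 8, 5, 3, 6, 1]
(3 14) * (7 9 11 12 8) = (3 14)(7 9 11 12 8) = [0, 1, 2, 14, 4, 5, 6, 9, 7, 11, 10, 12, 8, 13, 3]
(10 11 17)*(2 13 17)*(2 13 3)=(2 3)(10 11 13 17)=[0, 1, 3, 2, 4, 5, 6, 7, 8, 9, 11, 13, 12, 17, 14, 15, 16, 10]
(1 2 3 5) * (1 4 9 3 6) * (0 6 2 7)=(0 6 1 7)(3 5 4 9)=[6, 7, 2, 5, 9, 4, 1, 0, 8, 3]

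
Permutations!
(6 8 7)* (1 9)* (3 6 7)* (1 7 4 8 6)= (1 9 7 4 8 3)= [0, 9, 2, 1, 8, 5, 6, 4, 3, 7]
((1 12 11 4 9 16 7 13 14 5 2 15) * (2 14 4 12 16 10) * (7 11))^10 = ((1 16 11 12 7 13 4 9 10 2 15)(5 14))^10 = (1 15 2 10 9 4 13 7 12 11 16)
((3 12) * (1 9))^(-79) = ((1 9)(3 12))^(-79) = (1 9)(3 12)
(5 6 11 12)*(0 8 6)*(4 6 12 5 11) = [8, 1, 2, 3, 6, 0, 4, 7, 12, 9, 10, 5, 11] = (0 8 12 11 5)(4 6)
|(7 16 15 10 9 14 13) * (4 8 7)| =|(4 8 7 16 15 10 9 14 13)| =9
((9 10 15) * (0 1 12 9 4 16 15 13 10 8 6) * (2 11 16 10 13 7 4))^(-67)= (0 6 8 9 12 1)(2 11 16 15)(4 7 10)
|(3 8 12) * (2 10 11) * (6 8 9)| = 15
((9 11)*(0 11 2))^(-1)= (0 2 9 11)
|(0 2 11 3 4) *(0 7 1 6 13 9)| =|(0 2 11 3 4 7 1 6 13 9)| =10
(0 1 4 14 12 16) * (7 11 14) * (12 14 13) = (0 1 4 7 11 13 12 16) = [1, 4, 2, 3, 7, 5, 6, 11, 8, 9, 10, 13, 16, 12, 14, 15, 0]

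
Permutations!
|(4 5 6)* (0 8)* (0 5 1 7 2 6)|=|(0 8 5)(1 7 2 6 4)|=15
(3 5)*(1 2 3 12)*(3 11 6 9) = (1 2 11 6 9 3 5 12) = [0, 2, 11, 5, 4, 12, 9, 7, 8, 3, 10, 6, 1]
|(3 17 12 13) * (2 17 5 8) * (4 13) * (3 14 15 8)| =8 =|(2 17 12 4 13 14 15 8)(3 5)|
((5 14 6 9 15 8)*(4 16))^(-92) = (16)(5 15 6)(8 9 14)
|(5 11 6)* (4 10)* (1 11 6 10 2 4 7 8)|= 10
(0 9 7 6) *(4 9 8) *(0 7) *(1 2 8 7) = (0 7 6 1 2 8 4 9) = [7, 2, 8, 3, 9, 5, 1, 6, 4, 0]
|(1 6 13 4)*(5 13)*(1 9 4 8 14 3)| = |(1 6 5 13 8 14 3)(4 9)| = 14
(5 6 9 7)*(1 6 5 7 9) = [0, 6, 2, 3, 4, 5, 1, 7, 8, 9] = (9)(1 6)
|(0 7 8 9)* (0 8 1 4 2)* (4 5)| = 6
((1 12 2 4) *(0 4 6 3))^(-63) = (12)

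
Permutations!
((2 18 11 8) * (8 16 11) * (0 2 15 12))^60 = ((0 2 18 8 15 12)(11 16))^60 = (18)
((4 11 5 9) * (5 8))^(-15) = ((4 11 8 5 9))^(-15) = (11)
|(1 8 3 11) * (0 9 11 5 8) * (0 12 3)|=8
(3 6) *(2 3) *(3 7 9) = [0, 1, 7, 6, 4, 5, 2, 9, 8, 3] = (2 7 9 3 6)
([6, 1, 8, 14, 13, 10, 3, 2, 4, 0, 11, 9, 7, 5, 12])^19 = (0 7 5 6 2 10 3 8 11 14 4 9 12 13)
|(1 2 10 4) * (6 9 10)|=6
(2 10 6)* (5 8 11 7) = [0, 1, 10, 3, 4, 8, 2, 5, 11, 9, 6, 7] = (2 10 6)(5 8 11 7)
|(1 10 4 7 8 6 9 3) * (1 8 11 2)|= 12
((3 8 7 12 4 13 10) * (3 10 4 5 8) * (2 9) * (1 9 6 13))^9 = ((1 9 2 6 13 4)(5 8 7 12))^9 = (1 6)(2 4)(5 8 7 12)(9 13)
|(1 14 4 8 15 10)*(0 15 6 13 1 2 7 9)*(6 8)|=|(0 15 10 2 7 9)(1 14 4 6 13)|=30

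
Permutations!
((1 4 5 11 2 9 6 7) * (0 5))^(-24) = ((0 5 11 2 9 6 7 1 4))^(-24) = (0 2 7)(1 5 9)(4 11 6)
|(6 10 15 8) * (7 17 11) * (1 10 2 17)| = 9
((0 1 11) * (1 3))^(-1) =((0 3 1 11))^(-1) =(0 11 1 3)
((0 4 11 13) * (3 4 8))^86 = (0 3 11)(4 13 8) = ((0 8 3 4 11 13))^86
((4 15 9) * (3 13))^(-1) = ((3 13)(4 15 9))^(-1) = (3 13)(4 9 15)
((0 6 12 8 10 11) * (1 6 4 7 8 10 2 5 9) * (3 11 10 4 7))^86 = ((0 7 8 2 5 9 1 6 12 4 3 11))^86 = (0 8 5 1 12 3)(2 9 6 4 11 7)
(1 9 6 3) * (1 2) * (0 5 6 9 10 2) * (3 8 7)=(0 5 6 8 7 3)(1 10 2)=[5, 10, 1, 0, 4, 6, 8, 3, 7, 9, 2]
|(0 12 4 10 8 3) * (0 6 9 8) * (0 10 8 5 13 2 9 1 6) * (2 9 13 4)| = 18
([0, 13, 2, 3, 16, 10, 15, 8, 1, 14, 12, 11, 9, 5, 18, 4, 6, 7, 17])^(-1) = (1 8 7 17 18 14 9 12 10 5 13)(4 15 6 16)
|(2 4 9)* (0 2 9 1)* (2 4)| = |(9)(0 4 1)| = 3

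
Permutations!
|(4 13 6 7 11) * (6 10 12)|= |(4 13 10 12 6 7 11)|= 7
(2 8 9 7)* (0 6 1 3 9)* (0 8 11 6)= (1 3 9 7 2 11 6)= [0, 3, 11, 9, 4, 5, 1, 2, 8, 7, 10, 6]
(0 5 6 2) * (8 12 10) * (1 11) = (0 5 6 2)(1 11)(8 12 10) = [5, 11, 0, 3, 4, 6, 2, 7, 12, 9, 8, 1, 10]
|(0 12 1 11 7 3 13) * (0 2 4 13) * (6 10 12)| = |(0 6 10 12 1 11 7 3)(2 4 13)| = 24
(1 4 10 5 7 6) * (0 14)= (0 14)(1 4 10 5 7 6)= [14, 4, 2, 3, 10, 7, 1, 6, 8, 9, 5, 11, 12, 13, 0]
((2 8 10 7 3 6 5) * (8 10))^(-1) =((2 10 7 3 6 5))^(-1) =(2 5 6 3 7 10)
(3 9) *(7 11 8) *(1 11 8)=(1 11)(3 9)(7 8)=[0, 11, 2, 9, 4, 5, 6, 8, 7, 3, 10, 1]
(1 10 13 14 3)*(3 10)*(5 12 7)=(1 3)(5 12 7)(10 13 14)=[0, 3, 2, 1, 4, 12, 6, 5, 8, 9, 13, 11, 7, 14, 10]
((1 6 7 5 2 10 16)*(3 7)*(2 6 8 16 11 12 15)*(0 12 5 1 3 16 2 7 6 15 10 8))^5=((0 12 10 11 5 15 7 1)(2 8)(3 6 16))^5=(0 15 10 1 5 12 7 11)(2 8)(3 16 6)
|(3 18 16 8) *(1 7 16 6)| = 7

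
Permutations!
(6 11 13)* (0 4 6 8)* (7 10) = (0 4 6 11 13 8)(7 10) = [4, 1, 2, 3, 6, 5, 11, 10, 0, 9, 7, 13, 12, 8]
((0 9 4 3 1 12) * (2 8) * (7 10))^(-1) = (0 12 1 3 4 9)(2 8)(7 10)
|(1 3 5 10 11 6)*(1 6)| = |(1 3 5 10 11)| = 5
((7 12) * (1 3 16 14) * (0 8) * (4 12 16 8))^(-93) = ((0 4 12 7 16 14 1 3 8))^(-93) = (0 1 7)(3 16 4)(8 14 12)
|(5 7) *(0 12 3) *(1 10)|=|(0 12 3)(1 10)(5 7)|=6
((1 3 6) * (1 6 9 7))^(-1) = (1 7 9 3) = ((1 3 9 7))^(-1)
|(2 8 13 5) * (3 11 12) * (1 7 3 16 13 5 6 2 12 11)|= 21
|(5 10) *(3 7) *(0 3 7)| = |(0 3)(5 10)| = 2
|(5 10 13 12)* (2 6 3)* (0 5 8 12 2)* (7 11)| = 14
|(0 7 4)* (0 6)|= |(0 7 4 6)|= 4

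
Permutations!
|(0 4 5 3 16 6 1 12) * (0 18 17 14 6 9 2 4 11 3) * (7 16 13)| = 30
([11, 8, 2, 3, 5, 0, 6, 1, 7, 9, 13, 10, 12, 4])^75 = (0 13)(4 11)(5 10)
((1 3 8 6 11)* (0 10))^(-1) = ((0 10)(1 3 8 6 11))^(-1) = (0 10)(1 11 6 8 3)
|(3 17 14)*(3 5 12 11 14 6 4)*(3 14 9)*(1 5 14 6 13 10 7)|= |(1 5 12 11 9 3 17 13 10 7)(4 6)|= 10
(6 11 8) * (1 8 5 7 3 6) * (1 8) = (3 6 11 5 7) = [0, 1, 2, 6, 4, 7, 11, 3, 8, 9, 10, 5]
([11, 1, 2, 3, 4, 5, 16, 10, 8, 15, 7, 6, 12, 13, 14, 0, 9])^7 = (0 11 6 16 9 15)(7 10)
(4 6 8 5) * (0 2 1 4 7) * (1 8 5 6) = (0 2 8 6 5 7)(1 4) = [2, 4, 8, 3, 1, 7, 5, 0, 6]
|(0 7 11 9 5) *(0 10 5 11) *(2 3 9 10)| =|(0 7)(2 3 9 11 10 5)| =6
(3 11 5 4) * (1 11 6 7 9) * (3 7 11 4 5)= (1 4 7 9)(3 6 11)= [0, 4, 2, 6, 7, 5, 11, 9, 8, 1, 10, 3]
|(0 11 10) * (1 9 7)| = |(0 11 10)(1 9 7)| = 3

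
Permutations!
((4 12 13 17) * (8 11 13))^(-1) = ((4 12 8 11 13 17))^(-1) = (4 17 13 11 8 12)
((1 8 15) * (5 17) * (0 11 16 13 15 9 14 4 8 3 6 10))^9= (4 8 9 14)(5 17)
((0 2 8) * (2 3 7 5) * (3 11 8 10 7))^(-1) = (0 8 11)(2 5 7 10)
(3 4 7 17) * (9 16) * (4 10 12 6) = [0, 1, 2, 10, 7, 5, 4, 17, 8, 16, 12, 11, 6, 13, 14, 15, 9, 3] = (3 10 12 6 4 7 17)(9 16)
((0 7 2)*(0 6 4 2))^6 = ((0 7)(2 6 4))^6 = (7)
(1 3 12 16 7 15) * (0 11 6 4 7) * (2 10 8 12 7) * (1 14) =[11, 3, 10, 7, 2, 5, 4, 15, 12, 9, 8, 6, 16, 13, 1, 14, 0] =(0 11 6 4 2 10 8 12 16)(1 3 7 15 14)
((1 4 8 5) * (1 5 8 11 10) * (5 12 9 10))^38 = ((1 4 11 5 12 9 10))^38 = (1 5 10 11 9 4 12)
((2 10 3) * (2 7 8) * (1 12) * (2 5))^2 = (12)(2 3 8)(5 10 7)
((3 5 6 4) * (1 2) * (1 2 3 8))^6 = (8)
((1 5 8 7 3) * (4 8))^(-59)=((1 5 4 8 7 3))^(-59)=(1 5 4 8 7 3)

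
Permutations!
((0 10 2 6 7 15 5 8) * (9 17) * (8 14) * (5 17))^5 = ((0 10 2 6 7 15 17 9 5 14 8))^5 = (0 15 8 7 14 6 5 2 9 10 17)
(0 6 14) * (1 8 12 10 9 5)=(0 6 14)(1 8 12 10 9 5)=[6, 8, 2, 3, 4, 1, 14, 7, 12, 5, 9, 11, 10, 13, 0]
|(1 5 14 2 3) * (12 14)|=|(1 5 12 14 2 3)|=6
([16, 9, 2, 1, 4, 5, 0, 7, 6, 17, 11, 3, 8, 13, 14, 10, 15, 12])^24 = [0, 1, 2, 3, 4, 5, 6, 7, 8, 9, 10, 11, 12, 13, 14, 15, 16, 17]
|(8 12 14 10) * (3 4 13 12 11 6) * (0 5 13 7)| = |(0 5 13 12 14 10 8 11 6 3 4 7)| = 12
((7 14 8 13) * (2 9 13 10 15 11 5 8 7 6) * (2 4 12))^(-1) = (2 12 4 6 13 9)(5 11 15 10 8)(7 14)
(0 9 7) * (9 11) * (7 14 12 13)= (0 11 9 14 12 13 7)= [11, 1, 2, 3, 4, 5, 6, 0, 8, 14, 10, 9, 13, 7, 12]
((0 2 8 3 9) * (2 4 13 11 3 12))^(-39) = ((0 4 13 11 3 9)(2 8 12))^(-39) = (0 11)(3 4)(9 13)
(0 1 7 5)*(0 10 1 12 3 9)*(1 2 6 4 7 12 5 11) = (0 5 10 2 6 4 7 11 1 12 3 9) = [5, 12, 6, 9, 7, 10, 4, 11, 8, 0, 2, 1, 3]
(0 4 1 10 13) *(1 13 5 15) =(0 4 13)(1 10 5 15) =[4, 10, 2, 3, 13, 15, 6, 7, 8, 9, 5, 11, 12, 0, 14, 1]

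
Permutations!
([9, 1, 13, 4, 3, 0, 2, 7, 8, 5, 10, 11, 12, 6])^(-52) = (0 5 9)(2 6 13)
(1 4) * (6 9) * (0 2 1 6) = (0 2 1 4 6 9) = [2, 4, 1, 3, 6, 5, 9, 7, 8, 0]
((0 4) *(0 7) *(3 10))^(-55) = ((0 4 7)(3 10))^(-55) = (0 7 4)(3 10)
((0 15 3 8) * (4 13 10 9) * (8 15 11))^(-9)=((0 11 8)(3 15)(4 13 10 9))^(-9)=(3 15)(4 9 10 13)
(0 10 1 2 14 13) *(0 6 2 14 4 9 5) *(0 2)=(0 10 1 14 13 6)(2 4 9 5)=[10, 14, 4, 3, 9, 2, 0, 7, 8, 5, 1, 11, 12, 6, 13]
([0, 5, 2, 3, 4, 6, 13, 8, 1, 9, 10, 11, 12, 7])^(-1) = (1 8 7 13 6 5)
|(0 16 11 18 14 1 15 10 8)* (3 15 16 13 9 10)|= 10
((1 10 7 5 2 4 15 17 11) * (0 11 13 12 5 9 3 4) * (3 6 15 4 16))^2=(0 1 7 6 17 12 2 11 10 9 15 13 5)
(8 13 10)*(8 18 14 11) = (8 13 10 18 14 11) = [0, 1, 2, 3, 4, 5, 6, 7, 13, 9, 18, 8, 12, 10, 11, 15, 16, 17, 14]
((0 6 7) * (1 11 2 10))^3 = ((0 6 7)(1 11 2 10))^3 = (1 10 2 11)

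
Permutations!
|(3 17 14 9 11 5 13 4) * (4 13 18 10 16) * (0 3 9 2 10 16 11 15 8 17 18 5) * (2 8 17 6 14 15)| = |(0 3 18 16 4 9 2 10 11)(6 14 8)(15 17)| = 18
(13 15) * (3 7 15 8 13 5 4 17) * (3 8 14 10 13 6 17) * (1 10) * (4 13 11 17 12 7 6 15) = (1 10 11 17 8 15 5 13 14)(3 6 12 7 4) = [0, 10, 2, 6, 3, 13, 12, 4, 15, 9, 11, 17, 7, 14, 1, 5, 16, 8]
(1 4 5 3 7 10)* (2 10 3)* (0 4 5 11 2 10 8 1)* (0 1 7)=(0 4 11 2 8 7 3)(1 5 10)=[4, 5, 8, 0, 11, 10, 6, 3, 7, 9, 1, 2]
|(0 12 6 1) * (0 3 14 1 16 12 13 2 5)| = |(0 13 2 5)(1 3 14)(6 16 12)| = 12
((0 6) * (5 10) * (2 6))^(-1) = (0 6 2)(5 10)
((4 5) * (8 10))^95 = ((4 5)(8 10))^95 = (4 5)(8 10)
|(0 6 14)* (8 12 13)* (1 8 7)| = 15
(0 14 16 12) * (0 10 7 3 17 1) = (0 14 16 12 10 7 3 17 1) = [14, 0, 2, 17, 4, 5, 6, 3, 8, 9, 7, 11, 10, 13, 16, 15, 12, 1]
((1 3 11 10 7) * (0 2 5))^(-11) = ((0 2 5)(1 3 11 10 7))^(-11) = (0 2 5)(1 7 10 11 3)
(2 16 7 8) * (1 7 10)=[0, 7, 16, 3, 4, 5, 6, 8, 2, 9, 1, 11, 12, 13, 14, 15, 10]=(1 7 8 2 16 10)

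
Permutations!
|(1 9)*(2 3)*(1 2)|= |(1 9 2 3)|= 4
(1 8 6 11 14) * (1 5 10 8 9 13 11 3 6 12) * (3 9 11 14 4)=[0, 11, 2, 6, 3, 10, 9, 7, 12, 13, 8, 4, 1, 14, 5]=(1 11 4 3 6 9 13 14 5 10 8 12)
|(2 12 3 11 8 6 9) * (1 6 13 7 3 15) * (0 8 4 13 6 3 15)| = |(0 8 6 9 2 12)(1 3 11 4 13 7 15)| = 42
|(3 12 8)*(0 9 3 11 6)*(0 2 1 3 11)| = 9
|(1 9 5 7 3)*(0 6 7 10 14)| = |(0 6 7 3 1 9 5 10 14)| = 9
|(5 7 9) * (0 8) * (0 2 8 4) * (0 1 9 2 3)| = 9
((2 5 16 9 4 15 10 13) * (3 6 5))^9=(2 13 10 15 4 9 16 5 6 3)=((2 3 6 5 16 9 4 15 10 13))^9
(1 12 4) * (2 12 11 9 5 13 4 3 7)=(1 11 9 5 13 4)(2 12 3 7)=[0, 11, 12, 7, 1, 13, 6, 2, 8, 5, 10, 9, 3, 4]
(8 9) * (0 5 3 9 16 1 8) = (0 5 3 9)(1 8 16) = [5, 8, 2, 9, 4, 3, 6, 7, 16, 0, 10, 11, 12, 13, 14, 15, 1]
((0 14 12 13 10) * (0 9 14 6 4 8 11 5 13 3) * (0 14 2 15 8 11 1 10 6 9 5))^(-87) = (0 6 10 15)(1 2 11 13)(4 5 8 9)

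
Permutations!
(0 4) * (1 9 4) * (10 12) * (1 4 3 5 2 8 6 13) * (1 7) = (0 4)(1 9 3 5 2 8 6 13 7)(10 12) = [4, 9, 8, 5, 0, 2, 13, 1, 6, 3, 12, 11, 10, 7]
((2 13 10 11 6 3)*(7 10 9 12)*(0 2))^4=(0 12 6 13 10)(2 7 3 9 11)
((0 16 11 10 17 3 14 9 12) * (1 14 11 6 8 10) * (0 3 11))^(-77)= (0 1 6 9 10 3 11 16 14 8 12 17)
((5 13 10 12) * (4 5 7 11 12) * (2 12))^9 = ((2 12 7 11)(4 5 13 10))^9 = (2 12 7 11)(4 5 13 10)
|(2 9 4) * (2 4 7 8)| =4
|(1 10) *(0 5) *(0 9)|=|(0 5 9)(1 10)|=6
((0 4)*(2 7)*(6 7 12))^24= (12)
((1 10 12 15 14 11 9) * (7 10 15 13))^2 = ((1 15 14 11 9)(7 10 12 13))^2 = (1 14 9 15 11)(7 12)(10 13)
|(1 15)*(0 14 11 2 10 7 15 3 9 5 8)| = 12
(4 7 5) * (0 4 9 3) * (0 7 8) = [4, 1, 2, 7, 8, 9, 6, 5, 0, 3] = (0 4 8)(3 7 5 9)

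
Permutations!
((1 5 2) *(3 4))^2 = ((1 5 2)(3 4))^2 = (1 2 5)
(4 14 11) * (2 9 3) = [0, 1, 9, 2, 14, 5, 6, 7, 8, 3, 10, 4, 12, 13, 11] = (2 9 3)(4 14 11)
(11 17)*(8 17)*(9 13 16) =(8 17 11)(9 13 16) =[0, 1, 2, 3, 4, 5, 6, 7, 17, 13, 10, 8, 12, 16, 14, 15, 9, 11]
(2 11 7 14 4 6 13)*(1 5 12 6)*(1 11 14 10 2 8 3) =[0, 5, 14, 1, 11, 12, 13, 10, 3, 9, 2, 7, 6, 8, 4] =(1 5 12 6 13 8 3)(2 14 4 11 7 10)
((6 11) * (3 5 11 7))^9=((3 5 11 6 7))^9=(3 7 6 11 5)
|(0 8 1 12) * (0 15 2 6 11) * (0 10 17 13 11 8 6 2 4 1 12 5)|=8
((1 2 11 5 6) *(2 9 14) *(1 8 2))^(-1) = ((1 9 14)(2 11 5 6 8))^(-1) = (1 14 9)(2 8 6 5 11)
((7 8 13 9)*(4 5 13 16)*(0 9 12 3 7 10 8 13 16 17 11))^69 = (0 8)(3 7 13 12)(9 17)(10 11)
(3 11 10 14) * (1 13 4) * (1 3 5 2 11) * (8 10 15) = [0, 13, 11, 1, 3, 2, 6, 7, 10, 9, 14, 15, 12, 4, 5, 8] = (1 13 4 3)(2 11 15 8 10 14 5)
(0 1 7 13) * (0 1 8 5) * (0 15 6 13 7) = (0 8 5 15 6 13 1) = [8, 0, 2, 3, 4, 15, 13, 7, 5, 9, 10, 11, 12, 1, 14, 6]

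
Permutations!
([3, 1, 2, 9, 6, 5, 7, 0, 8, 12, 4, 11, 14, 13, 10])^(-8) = [3, 1, 2, 9, 6, 5, 7, 0, 8, 12, 4, 11, 14, 13, 10]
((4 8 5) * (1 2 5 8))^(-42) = (8)(1 5)(2 4)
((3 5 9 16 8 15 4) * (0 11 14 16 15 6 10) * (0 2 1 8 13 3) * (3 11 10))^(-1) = (0 4 15 9 5 3 6 8 1 2 10)(11 13 16 14) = ((0 10 2 1 8 6 3 5 9 15 4)(11 14 16 13))^(-1)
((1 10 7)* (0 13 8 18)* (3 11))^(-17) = ((0 13 8 18)(1 10 7)(3 11))^(-17) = (0 18 8 13)(1 10 7)(3 11)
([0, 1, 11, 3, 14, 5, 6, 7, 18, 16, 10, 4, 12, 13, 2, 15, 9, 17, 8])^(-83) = [0, 1, 11, 3, 14, 5, 6, 7, 18, 16, 10, 4, 12, 13, 2, 15, 9, 17, 8]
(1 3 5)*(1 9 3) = [0, 1, 2, 5, 4, 9, 6, 7, 8, 3] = (3 5 9)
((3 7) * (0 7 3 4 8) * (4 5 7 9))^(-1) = ((0 9 4 8)(5 7))^(-1) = (0 8 4 9)(5 7)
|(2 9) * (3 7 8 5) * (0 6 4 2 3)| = 9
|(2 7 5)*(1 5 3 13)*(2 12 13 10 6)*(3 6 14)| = |(1 5 12 13)(2 7 6)(3 10 14)| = 12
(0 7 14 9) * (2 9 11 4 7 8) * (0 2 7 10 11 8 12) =[12, 1, 9, 3, 10, 5, 6, 14, 7, 2, 11, 4, 0, 13, 8] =(0 12)(2 9)(4 10 11)(7 14 8)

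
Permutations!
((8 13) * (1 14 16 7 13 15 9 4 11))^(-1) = ((1 14 16 7 13 8 15 9 4 11))^(-1) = (1 11 4 9 15 8 13 7 16 14)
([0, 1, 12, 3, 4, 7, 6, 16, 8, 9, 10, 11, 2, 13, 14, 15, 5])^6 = (16)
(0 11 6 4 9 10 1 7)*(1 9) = (0 11 6 4 1 7)(9 10) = [11, 7, 2, 3, 1, 5, 4, 0, 8, 10, 9, 6]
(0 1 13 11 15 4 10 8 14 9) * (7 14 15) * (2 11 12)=[1, 13, 11, 3, 10, 5, 6, 14, 15, 0, 8, 7, 2, 12, 9, 4]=(0 1 13 12 2 11 7 14 9)(4 10 8 15)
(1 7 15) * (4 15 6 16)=(1 7 6 16 4 15)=[0, 7, 2, 3, 15, 5, 16, 6, 8, 9, 10, 11, 12, 13, 14, 1, 4]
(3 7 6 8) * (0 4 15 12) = (0 4 15 12)(3 7 6 8) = [4, 1, 2, 7, 15, 5, 8, 6, 3, 9, 10, 11, 0, 13, 14, 12]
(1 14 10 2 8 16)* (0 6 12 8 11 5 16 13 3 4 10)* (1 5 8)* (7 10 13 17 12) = [6, 14, 11, 4, 13, 16, 7, 10, 17, 9, 2, 8, 1, 3, 0, 15, 5, 12] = (0 6 7 10 2 11 8 17 12 1 14)(3 4 13)(5 16)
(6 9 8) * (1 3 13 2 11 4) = (1 3 13 2 11 4)(6 9 8) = [0, 3, 11, 13, 1, 5, 9, 7, 6, 8, 10, 4, 12, 2]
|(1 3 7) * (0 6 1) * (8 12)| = 10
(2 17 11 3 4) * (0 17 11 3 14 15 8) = [17, 1, 11, 4, 2, 5, 6, 7, 0, 9, 10, 14, 12, 13, 15, 8, 16, 3] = (0 17 3 4 2 11 14 15 8)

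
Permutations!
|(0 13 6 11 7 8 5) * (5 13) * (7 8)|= 4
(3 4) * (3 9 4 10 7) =(3 10 7)(4 9) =[0, 1, 2, 10, 9, 5, 6, 3, 8, 4, 7]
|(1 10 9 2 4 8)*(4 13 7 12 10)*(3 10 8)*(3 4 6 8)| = |(1 6 8)(2 13 7 12 3 10 9)| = 21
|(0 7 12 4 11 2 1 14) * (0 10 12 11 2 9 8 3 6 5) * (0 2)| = 14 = |(0 7 11 9 8 3 6 5 2 1 14 10 12 4)|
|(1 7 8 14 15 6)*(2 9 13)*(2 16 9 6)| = 21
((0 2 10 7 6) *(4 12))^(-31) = ((0 2 10 7 6)(4 12))^(-31) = (0 6 7 10 2)(4 12)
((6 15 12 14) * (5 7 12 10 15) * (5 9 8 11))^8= (15)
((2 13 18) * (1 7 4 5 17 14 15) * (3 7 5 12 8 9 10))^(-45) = ((1 5 17 14 15)(2 13 18)(3 7 4 12 8 9 10))^(-45) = (18)(3 8 7 9 4 10 12)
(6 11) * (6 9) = (6 11 9) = [0, 1, 2, 3, 4, 5, 11, 7, 8, 6, 10, 9]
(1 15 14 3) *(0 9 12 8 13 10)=(0 9 12 8 13 10)(1 15 14 3)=[9, 15, 2, 1, 4, 5, 6, 7, 13, 12, 0, 11, 8, 10, 3, 14]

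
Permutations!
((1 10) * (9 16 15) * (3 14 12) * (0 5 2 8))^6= (16)(0 2)(5 8)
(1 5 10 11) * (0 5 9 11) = [5, 9, 2, 3, 4, 10, 6, 7, 8, 11, 0, 1] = (0 5 10)(1 9 11)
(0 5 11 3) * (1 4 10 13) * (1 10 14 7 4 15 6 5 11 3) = (0 11 1 15 6 5 3)(4 14 7)(10 13) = [11, 15, 2, 0, 14, 3, 5, 4, 8, 9, 13, 1, 12, 10, 7, 6]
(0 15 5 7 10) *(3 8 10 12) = (0 15 5 7 12 3 8 10) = [15, 1, 2, 8, 4, 7, 6, 12, 10, 9, 0, 11, 3, 13, 14, 5]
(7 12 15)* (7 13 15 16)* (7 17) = (7 12 16 17)(13 15) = [0, 1, 2, 3, 4, 5, 6, 12, 8, 9, 10, 11, 16, 15, 14, 13, 17, 7]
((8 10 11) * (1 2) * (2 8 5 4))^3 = ((1 8 10 11 5 4 2))^3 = (1 11 2 10 4 8 5)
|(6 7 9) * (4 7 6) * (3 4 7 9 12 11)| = |(3 4 9 7 12 11)| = 6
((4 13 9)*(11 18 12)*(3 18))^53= ((3 18 12 11)(4 13 9))^53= (3 18 12 11)(4 9 13)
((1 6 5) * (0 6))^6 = ((0 6 5 1))^6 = (0 5)(1 6)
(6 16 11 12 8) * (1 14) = (1 14)(6 16 11 12 8) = [0, 14, 2, 3, 4, 5, 16, 7, 6, 9, 10, 12, 8, 13, 1, 15, 11]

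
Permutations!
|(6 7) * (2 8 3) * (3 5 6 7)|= 5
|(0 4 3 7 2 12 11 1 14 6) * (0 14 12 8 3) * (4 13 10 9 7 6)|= 33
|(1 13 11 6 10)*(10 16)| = |(1 13 11 6 16 10)| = 6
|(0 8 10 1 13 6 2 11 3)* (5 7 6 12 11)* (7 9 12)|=|(0 8 10 1 13 7 6 2 5 9 12 11 3)|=13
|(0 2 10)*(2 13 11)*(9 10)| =|(0 13 11 2 9 10)| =6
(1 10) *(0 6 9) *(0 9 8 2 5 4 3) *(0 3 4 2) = (0 6 8)(1 10)(2 5) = [6, 10, 5, 3, 4, 2, 8, 7, 0, 9, 1]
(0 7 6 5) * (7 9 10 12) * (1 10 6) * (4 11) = (0 9 6 5)(1 10 12 7)(4 11) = [9, 10, 2, 3, 11, 0, 5, 1, 8, 6, 12, 4, 7]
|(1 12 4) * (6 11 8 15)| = 12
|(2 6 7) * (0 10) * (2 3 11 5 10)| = 8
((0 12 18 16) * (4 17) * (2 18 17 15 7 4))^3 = (0 2)(12 18)(16 17)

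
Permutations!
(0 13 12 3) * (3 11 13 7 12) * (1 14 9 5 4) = (0 7 12 11 13 3)(1 14 9 5 4) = [7, 14, 2, 0, 1, 4, 6, 12, 8, 5, 10, 13, 11, 3, 9]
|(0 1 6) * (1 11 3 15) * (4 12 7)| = 6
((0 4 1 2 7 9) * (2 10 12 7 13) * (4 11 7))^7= (0 9 7 11)(1 4 12 10)(2 13)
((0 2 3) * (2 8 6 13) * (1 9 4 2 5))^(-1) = ((0 8 6 13 5 1 9 4 2 3))^(-1) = (0 3 2 4 9 1 5 13 6 8)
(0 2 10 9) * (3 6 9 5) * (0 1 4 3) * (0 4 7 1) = (0 2 10 5 4 3 6 9)(1 7) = [2, 7, 10, 6, 3, 4, 9, 1, 8, 0, 5]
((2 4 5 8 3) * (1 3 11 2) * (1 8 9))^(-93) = (1 11 5 3 2 9 8 4)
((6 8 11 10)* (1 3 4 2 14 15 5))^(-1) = ((1 3 4 2 14 15 5)(6 8 11 10))^(-1) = (1 5 15 14 2 4 3)(6 10 11 8)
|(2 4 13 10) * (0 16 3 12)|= 4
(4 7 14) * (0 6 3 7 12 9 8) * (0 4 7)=(0 6 3)(4 12 9 8)(7 14)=[6, 1, 2, 0, 12, 5, 3, 14, 4, 8, 10, 11, 9, 13, 7]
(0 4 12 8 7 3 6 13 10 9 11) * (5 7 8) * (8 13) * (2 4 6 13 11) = (0 6 8 11)(2 4 12 5 7 3 13 10 9) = [6, 1, 4, 13, 12, 7, 8, 3, 11, 2, 9, 0, 5, 10]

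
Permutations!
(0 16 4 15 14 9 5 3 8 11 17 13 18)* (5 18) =(0 16 4 15 14 9 18)(3 8 11 17 13 5) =[16, 1, 2, 8, 15, 3, 6, 7, 11, 18, 10, 17, 12, 5, 9, 14, 4, 13, 0]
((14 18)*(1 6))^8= (18)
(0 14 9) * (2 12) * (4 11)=(0 14 9)(2 12)(4 11)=[14, 1, 12, 3, 11, 5, 6, 7, 8, 0, 10, 4, 2, 13, 9]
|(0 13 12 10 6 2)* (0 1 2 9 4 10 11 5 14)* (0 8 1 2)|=8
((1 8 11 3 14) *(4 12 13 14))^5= (1 12 11 14 4 8 13 3)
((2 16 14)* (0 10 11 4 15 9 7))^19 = (0 9 4 10 7 15 11)(2 16 14)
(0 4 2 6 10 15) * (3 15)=(0 4 2 6 10 3 15)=[4, 1, 6, 15, 2, 5, 10, 7, 8, 9, 3, 11, 12, 13, 14, 0]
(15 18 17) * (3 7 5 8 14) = (3 7 5 8 14)(15 18 17) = [0, 1, 2, 7, 4, 8, 6, 5, 14, 9, 10, 11, 12, 13, 3, 18, 16, 15, 17]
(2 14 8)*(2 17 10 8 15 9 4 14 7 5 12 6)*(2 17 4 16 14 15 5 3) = (2 7 3)(4 15 9 16 14 5 12 6 17 10 8) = [0, 1, 7, 2, 15, 12, 17, 3, 4, 16, 8, 11, 6, 13, 5, 9, 14, 10]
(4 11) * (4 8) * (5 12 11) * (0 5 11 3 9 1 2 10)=(0 5 12 3 9 1 2 10)(4 11 8)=[5, 2, 10, 9, 11, 12, 6, 7, 4, 1, 0, 8, 3]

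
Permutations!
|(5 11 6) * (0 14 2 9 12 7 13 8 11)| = 11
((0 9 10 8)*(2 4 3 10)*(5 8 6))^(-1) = ((0 9 2 4 3 10 6 5 8))^(-1) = (0 8 5 6 10 3 4 2 9)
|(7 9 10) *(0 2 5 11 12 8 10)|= |(0 2 5 11 12 8 10 7 9)|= 9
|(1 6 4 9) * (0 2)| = 4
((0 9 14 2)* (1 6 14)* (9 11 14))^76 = ((0 11 14 2)(1 6 9))^76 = (14)(1 6 9)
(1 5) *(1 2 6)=(1 5 2 6)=[0, 5, 6, 3, 4, 2, 1]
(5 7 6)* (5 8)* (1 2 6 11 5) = (1 2 6 8)(5 7 11) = [0, 2, 6, 3, 4, 7, 8, 11, 1, 9, 10, 5]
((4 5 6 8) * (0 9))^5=(0 9)(4 5 6 8)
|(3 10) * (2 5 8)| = 6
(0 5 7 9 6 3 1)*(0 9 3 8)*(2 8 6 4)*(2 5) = (0 2 8)(1 9 4 5 7 3) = [2, 9, 8, 1, 5, 7, 6, 3, 0, 4]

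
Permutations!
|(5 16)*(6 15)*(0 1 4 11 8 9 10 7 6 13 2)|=12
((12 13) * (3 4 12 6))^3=(3 13 4 6 12)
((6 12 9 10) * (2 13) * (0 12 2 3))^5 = (0 2 9 3 6 12 13 10)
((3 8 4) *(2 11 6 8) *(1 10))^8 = (2 6 4)(3 11 8)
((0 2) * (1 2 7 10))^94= ((0 7 10 1 2))^94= (0 2 1 10 7)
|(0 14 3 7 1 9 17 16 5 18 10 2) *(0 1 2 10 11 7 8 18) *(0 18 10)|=|(0 14 3 8 10)(1 9 17 16 5 18 11 7 2)|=45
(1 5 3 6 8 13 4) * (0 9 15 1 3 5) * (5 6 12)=(0 9 15 1)(3 12 5 6 8 13 4)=[9, 0, 2, 12, 3, 6, 8, 7, 13, 15, 10, 11, 5, 4, 14, 1]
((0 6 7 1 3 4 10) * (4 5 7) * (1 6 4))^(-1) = ((0 4 10)(1 3 5 7 6))^(-1) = (0 10 4)(1 6 7 5 3)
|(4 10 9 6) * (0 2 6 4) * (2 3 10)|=7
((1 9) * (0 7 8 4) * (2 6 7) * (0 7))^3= (1 9)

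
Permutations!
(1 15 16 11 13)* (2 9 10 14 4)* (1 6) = [0, 15, 9, 3, 2, 5, 1, 7, 8, 10, 14, 13, 12, 6, 4, 16, 11] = (1 15 16 11 13 6)(2 9 10 14 4)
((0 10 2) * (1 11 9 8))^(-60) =((0 10 2)(1 11 9 8))^(-60) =(11)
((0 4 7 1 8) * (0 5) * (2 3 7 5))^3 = (1 3 8 7 2)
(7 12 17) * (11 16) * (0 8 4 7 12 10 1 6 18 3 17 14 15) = (0 8 4 7 10 1 6 18 3 17 12 14 15)(11 16) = [8, 6, 2, 17, 7, 5, 18, 10, 4, 9, 1, 16, 14, 13, 15, 0, 11, 12, 3]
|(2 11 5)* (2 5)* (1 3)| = 2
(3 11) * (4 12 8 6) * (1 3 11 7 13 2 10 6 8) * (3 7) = [0, 7, 10, 3, 12, 5, 4, 13, 8, 9, 6, 11, 1, 2] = (1 7 13 2 10 6 4 12)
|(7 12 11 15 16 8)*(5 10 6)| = |(5 10 6)(7 12 11 15 16 8)| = 6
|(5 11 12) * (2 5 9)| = 5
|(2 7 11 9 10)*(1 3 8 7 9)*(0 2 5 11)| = 10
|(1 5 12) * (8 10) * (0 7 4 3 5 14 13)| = |(0 7 4 3 5 12 1 14 13)(8 10)| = 18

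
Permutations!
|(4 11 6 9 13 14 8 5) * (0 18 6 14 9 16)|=20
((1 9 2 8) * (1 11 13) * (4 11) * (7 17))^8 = (17)(1 9 2 8 4 11 13)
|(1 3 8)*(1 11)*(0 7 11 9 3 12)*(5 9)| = 20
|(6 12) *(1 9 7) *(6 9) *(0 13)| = |(0 13)(1 6 12 9 7)| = 10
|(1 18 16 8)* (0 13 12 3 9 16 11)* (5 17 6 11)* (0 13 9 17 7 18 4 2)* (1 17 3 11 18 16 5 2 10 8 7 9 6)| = 60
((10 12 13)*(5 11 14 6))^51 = (5 6 14 11)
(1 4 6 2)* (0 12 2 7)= (0 12 2 1 4 6 7)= [12, 4, 1, 3, 6, 5, 7, 0, 8, 9, 10, 11, 2]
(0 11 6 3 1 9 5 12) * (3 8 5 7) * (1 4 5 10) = (0 11 6 8 10 1 9 7 3 4 5 12) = [11, 9, 2, 4, 5, 12, 8, 3, 10, 7, 1, 6, 0]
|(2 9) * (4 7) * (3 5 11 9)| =10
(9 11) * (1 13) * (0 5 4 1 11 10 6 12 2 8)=[5, 13, 8, 3, 1, 4, 12, 7, 0, 10, 6, 9, 2, 11]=(0 5 4 1 13 11 9 10 6 12 2 8)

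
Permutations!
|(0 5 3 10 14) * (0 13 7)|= 7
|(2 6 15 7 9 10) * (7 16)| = 7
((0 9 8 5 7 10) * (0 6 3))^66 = (0 8 7 6)(3 9 5 10)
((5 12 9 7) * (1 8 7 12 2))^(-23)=(1 7 2 8 5)(9 12)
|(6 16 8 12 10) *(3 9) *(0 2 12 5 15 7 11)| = |(0 2 12 10 6 16 8 5 15 7 11)(3 9)| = 22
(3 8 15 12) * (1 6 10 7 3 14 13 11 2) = [0, 6, 1, 8, 4, 5, 10, 3, 15, 9, 7, 2, 14, 11, 13, 12] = (1 6 10 7 3 8 15 12 14 13 11 2)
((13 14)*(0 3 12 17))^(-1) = (0 17 12 3)(13 14)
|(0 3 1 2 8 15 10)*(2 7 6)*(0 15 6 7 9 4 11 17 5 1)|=|(0 3)(1 9 4 11 17 5)(2 8 6)(10 15)|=6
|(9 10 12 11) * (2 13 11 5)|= |(2 13 11 9 10 12 5)|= 7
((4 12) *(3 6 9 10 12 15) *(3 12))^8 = ((3 6 9 10)(4 15 12))^8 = (4 12 15)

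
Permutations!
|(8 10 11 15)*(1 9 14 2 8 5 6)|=10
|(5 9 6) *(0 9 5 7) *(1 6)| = 5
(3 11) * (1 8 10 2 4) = [0, 8, 4, 11, 1, 5, 6, 7, 10, 9, 2, 3] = (1 8 10 2 4)(3 11)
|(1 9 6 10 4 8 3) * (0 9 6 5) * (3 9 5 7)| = 8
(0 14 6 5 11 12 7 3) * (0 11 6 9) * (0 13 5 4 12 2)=(0 14 9 13 5 6 4 12 7 3 11 2)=[14, 1, 0, 11, 12, 6, 4, 3, 8, 13, 10, 2, 7, 5, 9]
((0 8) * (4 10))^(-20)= ((0 8)(4 10))^(-20)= (10)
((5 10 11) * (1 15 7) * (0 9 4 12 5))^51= (15)(0 4 5 11 9 12 10)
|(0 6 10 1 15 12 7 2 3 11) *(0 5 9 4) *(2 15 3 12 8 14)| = |(0 6 10 1 3 11 5 9 4)(2 12 7 15 8 14)| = 18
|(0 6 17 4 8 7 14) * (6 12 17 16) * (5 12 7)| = |(0 7 14)(4 8 5 12 17)(6 16)| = 30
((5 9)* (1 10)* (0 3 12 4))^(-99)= ((0 3 12 4)(1 10)(5 9))^(-99)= (0 3 12 4)(1 10)(5 9)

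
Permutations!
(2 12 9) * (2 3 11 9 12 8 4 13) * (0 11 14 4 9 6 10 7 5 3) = (0 11 6 10 7 5 3 14 4 13 2 8 9) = [11, 1, 8, 14, 13, 3, 10, 5, 9, 0, 7, 6, 12, 2, 4]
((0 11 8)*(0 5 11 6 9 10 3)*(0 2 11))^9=(11)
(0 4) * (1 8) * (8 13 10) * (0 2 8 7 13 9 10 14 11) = (0 4 2 8 1 9 10 7 13 14 11) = [4, 9, 8, 3, 2, 5, 6, 13, 1, 10, 7, 0, 12, 14, 11]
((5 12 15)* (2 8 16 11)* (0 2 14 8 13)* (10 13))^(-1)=((0 2 10 13)(5 12 15)(8 16 11 14))^(-1)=(0 13 10 2)(5 15 12)(8 14 11 16)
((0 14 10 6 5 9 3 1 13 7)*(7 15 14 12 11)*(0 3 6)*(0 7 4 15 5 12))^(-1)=(1 3 7 10 14 15 4 11 12 6 9 5 13)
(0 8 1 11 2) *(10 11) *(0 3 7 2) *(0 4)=(0 8 1 10 11 4)(2 3 7)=[8, 10, 3, 7, 0, 5, 6, 2, 1, 9, 11, 4]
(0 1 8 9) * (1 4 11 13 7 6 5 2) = (0 4 11 13 7 6 5 2 1 8 9) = [4, 8, 1, 3, 11, 2, 5, 6, 9, 0, 10, 13, 12, 7]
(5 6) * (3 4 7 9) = (3 4 7 9)(5 6) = [0, 1, 2, 4, 7, 6, 5, 9, 8, 3]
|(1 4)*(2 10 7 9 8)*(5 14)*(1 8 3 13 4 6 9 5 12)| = |(1 6 9 3 13 4 8 2 10 7 5 14 12)| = 13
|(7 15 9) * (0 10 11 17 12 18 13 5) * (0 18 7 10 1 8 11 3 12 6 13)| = |(0 1 8 11 17 6 13 5 18)(3 12 7 15 9 10)| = 18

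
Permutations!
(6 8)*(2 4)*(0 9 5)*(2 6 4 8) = (0 9 5)(2 8 4 6) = [9, 1, 8, 3, 6, 0, 2, 7, 4, 5]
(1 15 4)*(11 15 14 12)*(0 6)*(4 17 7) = (0 6)(1 14 12 11 15 17 7 4) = [6, 14, 2, 3, 1, 5, 0, 4, 8, 9, 10, 15, 11, 13, 12, 17, 16, 7]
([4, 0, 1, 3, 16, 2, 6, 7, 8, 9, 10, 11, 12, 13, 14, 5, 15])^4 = [5, 15, 16, 3, 2, 4, 6, 7, 8, 9, 10, 11, 12, 13, 14, 0, 1]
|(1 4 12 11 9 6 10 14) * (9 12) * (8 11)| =6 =|(1 4 9 6 10 14)(8 11 12)|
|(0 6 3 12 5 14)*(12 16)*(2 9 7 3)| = |(0 6 2 9 7 3 16 12 5 14)| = 10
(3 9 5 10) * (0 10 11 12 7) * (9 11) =(0 10 3 11 12 7)(5 9) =[10, 1, 2, 11, 4, 9, 6, 0, 8, 5, 3, 12, 7]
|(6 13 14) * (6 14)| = 2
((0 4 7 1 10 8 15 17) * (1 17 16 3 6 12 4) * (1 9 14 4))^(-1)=((0 9 14 4 7 17)(1 10 8 15 16 3 6 12))^(-1)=(0 17 7 4 14 9)(1 12 6 3 16 15 8 10)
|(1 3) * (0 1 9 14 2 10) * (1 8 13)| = |(0 8 13 1 3 9 14 2 10)| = 9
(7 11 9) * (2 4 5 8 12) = (2 4 5 8 12)(7 11 9) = [0, 1, 4, 3, 5, 8, 6, 11, 12, 7, 10, 9, 2]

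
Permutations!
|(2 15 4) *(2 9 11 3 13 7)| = |(2 15 4 9 11 3 13 7)| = 8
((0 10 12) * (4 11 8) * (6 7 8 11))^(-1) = ((0 10 12)(4 6 7 8))^(-1) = (0 12 10)(4 8 7 6)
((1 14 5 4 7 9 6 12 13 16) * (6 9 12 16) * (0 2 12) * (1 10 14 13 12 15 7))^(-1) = (0 7 15 2)(1 4 5 14 10 16 6 13)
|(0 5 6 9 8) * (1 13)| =10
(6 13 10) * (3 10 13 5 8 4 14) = (3 10 6 5 8 4 14) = [0, 1, 2, 10, 14, 8, 5, 7, 4, 9, 6, 11, 12, 13, 3]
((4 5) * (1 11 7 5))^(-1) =(1 4 5 7 11)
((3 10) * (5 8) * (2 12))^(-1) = ((2 12)(3 10)(5 8))^(-1) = (2 12)(3 10)(5 8)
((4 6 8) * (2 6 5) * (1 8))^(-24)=(8)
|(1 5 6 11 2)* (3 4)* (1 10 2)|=|(1 5 6 11)(2 10)(3 4)|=4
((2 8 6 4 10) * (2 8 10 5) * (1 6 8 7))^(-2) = ((1 6 4 5 2 10 7))^(-2) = (1 10 5 6 7 2 4)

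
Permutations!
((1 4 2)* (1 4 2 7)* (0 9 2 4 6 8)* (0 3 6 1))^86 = (0 2 4)(1 7 9)(3 8 6)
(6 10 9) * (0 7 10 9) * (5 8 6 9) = (0 7 10)(5 8 6) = [7, 1, 2, 3, 4, 8, 5, 10, 6, 9, 0]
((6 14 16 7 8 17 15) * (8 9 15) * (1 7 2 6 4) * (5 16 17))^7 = (17)(1 9 4 7 15)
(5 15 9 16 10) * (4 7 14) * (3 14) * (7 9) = (3 14 4 9 16 10 5 15 7) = [0, 1, 2, 14, 9, 15, 6, 3, 8, 16, 5, 11, 12, 13, 4, 7, 10]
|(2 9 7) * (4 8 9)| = |(2 4 8 9 7)| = 5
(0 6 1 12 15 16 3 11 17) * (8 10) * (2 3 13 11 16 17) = (0 6 1 12 15 17)(2 3 16 13 11)(8 10) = [6, 12, 3, 16, 4, 5, 1, 7, 10, 9, 8, 2, 15, 11, 14, 17, 13, 0]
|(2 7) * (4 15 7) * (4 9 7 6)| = 3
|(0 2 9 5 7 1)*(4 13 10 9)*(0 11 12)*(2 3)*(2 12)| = 9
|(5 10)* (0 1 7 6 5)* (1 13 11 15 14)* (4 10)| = 11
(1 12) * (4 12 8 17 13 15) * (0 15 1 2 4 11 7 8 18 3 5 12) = (0 15 11 7 8 17 13 1 18 3 5 12 2 4) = [15, 18, 4, 5, 0, 12, 6, 8, 17, 9, 10, 7, 2, 1, 14, 11, 16, 13, 3]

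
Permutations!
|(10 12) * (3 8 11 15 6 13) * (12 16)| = |(3 8 11 15 6 13)(10 16 12)| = 6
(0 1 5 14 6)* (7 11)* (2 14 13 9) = (0 1 5 13 9 2 14 6)(7 11) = [1, 5, 14, 3, 4, 13, 0, 11, 8, 2, 10, 7, 12, 9, 6]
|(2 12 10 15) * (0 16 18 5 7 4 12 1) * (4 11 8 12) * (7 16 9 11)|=9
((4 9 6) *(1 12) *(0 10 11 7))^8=((0 10 11 7)(1 12)(4 9 6))^8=(12)(4 6 9)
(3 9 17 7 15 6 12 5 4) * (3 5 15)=(3 9 17 7)(4 5)(6 12 15)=[0, 1, 2, 9, 5, 4, 12, 3, 8, 17, 10, 11, 15, 13, 14, 6, 16, 7]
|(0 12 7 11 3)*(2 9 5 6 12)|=|(0 2 9 5 6 12 7 11 3)|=9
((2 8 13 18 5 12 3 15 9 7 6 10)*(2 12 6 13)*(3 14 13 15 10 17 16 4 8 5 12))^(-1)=(2 8 4 16 17 6 5)(3 10)(7 9 15)(12 18 13 14)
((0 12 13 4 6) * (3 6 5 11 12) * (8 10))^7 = (0 3 6)(4 11 13 5 12)(8 10)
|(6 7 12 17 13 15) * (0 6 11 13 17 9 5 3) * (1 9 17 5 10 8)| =|(0 6 7 12 17 5 3)(1 9 10 8)(11 13 15)| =84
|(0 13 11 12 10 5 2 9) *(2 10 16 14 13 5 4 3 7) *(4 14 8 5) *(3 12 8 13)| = |(0 4 12 16 13 11 8 5 10 14 3 7 2 9)| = 14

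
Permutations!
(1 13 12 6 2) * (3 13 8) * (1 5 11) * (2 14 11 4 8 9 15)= (1 9 15 2 5 4 8 3 13 12 6 14 11)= [0, 9, 5, 13, 8, 4, 14, 7, 3, 15, 10, 1, 6, 12, 11, 2]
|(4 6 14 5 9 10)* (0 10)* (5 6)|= 10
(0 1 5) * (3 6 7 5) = [1, 3, 2, 6, 4, 0, 7, 5] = (0 1 3 6 7 5)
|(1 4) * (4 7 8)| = |(1 7 8 4)| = 4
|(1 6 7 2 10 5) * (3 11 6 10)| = |(1 10 5)(2 3 11 6 7)| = 15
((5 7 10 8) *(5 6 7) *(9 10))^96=((6 7 9 10 8))^96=(6 7 9 10 8)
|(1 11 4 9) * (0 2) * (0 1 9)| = |(0 2 1 11 4)| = 5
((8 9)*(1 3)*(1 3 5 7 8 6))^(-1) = (1 6 9 8 7 5)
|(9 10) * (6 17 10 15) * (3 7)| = |(3 7)(6 17 10 9 15)| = 10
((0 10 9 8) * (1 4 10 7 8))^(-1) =(0 8 7)(1 9 10 4)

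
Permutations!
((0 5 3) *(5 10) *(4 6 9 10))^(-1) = (0 3 5 10 9 6 4)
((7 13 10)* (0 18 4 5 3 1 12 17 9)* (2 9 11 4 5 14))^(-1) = ((0 18 5 3 1 12 17 11 4 14 2 9)(7 13 10))^(-1) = (0 9 2 14 4 11 17 12 1 3 5 18)(7 10 13)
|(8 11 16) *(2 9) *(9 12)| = |(2 12 9)(8 11 16)| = 3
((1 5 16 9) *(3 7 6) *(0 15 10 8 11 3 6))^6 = (0 7 3 11 8 10 15)(1 16)(5 9)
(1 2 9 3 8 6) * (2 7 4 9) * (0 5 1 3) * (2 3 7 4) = (0 5 1 4 9)(2 3 8 6 7) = [5, 4, 3, 8, 9, 1, 7, 2, 6, 0]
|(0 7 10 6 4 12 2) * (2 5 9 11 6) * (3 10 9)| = 11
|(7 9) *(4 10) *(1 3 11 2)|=|(1 3 11 2)(4 10)(7 9)|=4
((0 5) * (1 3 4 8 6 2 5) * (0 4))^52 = ((0 1 3)(2 5 4 8 6))^52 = (0 1 3)(2 4 6 5 8)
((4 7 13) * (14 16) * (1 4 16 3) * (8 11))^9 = ((1 4 7 13 16 14 3)(8 11))^9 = (1 7 16 3 4 13 14)(8 11)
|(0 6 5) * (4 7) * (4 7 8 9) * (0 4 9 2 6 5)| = 6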